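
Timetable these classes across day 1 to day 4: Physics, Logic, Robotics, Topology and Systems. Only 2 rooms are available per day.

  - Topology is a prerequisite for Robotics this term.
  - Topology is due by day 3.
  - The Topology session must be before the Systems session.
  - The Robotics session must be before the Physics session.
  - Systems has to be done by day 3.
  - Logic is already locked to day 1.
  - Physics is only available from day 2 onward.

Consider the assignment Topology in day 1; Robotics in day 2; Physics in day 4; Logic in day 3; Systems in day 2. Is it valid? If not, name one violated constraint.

The Robotics session must be before the Physics session — holds.
Only 2 rooms are available per day — holds.
Physics is only available from day 2 onward — holds.
The Topology session must be before the Systems session — holds.
Logic is already locked to day 1 — violated.
Topology is due by day 3 — holds.
Systems has to be done by day 3 — holds.
Topology is a prerequisite for Robotics this term — holds.

No — it violates: Logic is already locked to day 1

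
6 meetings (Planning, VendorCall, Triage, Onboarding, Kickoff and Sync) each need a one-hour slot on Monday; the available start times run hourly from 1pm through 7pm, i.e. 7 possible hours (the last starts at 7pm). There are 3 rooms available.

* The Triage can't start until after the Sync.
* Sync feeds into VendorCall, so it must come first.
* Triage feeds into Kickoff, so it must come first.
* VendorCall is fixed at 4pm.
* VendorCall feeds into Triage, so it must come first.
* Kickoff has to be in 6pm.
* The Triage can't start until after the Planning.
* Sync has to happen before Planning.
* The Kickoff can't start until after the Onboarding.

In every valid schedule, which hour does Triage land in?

VendorCall is fixed at 4pm and must come before Triage, so Triage is at least 5pm.
Kickoff is fixed at 6pm and must come after Triage, so Triage is at most 5pm.
So Triage must be 5pm.

5pm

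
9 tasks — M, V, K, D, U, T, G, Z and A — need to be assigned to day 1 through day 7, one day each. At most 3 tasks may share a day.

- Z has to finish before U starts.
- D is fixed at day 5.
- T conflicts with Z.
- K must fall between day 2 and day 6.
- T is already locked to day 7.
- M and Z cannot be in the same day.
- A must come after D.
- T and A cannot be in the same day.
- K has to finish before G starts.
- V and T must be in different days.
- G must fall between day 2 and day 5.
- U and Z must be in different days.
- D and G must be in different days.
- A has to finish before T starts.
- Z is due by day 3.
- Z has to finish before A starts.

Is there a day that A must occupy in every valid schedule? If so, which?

day 6

D is fixed at day 5 and must come before A, so A is at least day 6.
T is fixed at day 7 and must come after A, so A is at most day 6.
So A must be day 6.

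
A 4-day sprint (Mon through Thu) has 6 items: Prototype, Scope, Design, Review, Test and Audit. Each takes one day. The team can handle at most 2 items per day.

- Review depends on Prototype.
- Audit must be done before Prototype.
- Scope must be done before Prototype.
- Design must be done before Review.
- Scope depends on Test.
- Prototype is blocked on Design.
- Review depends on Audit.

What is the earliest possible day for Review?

Thu

Precedence pushes Review to at least Thu.
Review at Thu is achievable: Prototype=Wed, Audit=Tue, Review=Thu, Design=Mon, Test=Mon, Scope=Tue.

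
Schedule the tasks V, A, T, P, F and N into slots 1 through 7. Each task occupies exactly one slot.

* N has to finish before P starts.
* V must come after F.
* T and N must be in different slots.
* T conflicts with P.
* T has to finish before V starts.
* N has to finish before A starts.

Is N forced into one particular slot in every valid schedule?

No

N can be 1 (e.g. A in 2; F in 1; T in 2; P in 3; N in 1; V in 3) or 2 (e.g. V -> 2; F -> 1; N -> 2; P -> 3; T -> 1; A -> 3).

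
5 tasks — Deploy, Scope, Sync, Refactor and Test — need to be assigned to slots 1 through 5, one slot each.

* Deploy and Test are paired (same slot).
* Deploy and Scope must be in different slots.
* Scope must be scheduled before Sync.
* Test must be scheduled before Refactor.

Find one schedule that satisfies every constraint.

Sync in 2; Scope in 1; Deploy in 2; Test in 2; Refactor in 3

Checking: Test(2) before Refactor(3); Scope(1) before Sync(2); Deploy(2) != Scope(1); Deploy = Test = 2.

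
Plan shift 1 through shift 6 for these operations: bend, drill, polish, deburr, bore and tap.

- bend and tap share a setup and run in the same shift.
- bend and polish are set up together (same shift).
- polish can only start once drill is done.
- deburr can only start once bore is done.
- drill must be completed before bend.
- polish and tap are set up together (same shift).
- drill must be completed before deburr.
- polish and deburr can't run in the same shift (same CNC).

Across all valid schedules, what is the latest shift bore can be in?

Downstream work caps bore at shift 5.
bore at shift 5 is achievable: drill -> shift 1, tap -> shift 2, deburr -> shift 6, polish -> shift 2, bore -> shift 5, bend -> shift 2.

shift 5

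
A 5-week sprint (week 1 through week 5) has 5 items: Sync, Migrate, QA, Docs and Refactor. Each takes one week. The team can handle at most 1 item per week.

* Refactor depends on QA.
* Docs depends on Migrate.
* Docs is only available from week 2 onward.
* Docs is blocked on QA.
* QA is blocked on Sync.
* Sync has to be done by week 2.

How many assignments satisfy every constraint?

7

Splitting on Sync: it can be week 1 (5), week 2 (2). Listing each branch's schedules as (Migrate, QA, Docs, Refactor) by week number:
Sync=week 1: (2,3,4,5) (2,3,5,4) (3,2,4,5) (3,2,5,4) (4,2,5,3) — 5.
Sync=week 2: (1,3,4,5) (1,3,5,4) — 2.
Summing: 5 + 2 = 7.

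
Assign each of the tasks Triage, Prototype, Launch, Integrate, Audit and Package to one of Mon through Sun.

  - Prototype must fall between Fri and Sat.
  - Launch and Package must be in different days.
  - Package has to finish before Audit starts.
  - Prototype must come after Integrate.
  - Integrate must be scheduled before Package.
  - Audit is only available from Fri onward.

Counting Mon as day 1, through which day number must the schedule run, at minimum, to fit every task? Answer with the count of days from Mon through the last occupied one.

5 days

The precedence chain requires at least 3 distinct days.
Prototype can't be placed before Fri — that is day 5 counting from Mon — so the schedule must run through at least 5 days.
5 works (last occupied day: Fri): for example Triage -> Mon, Launch -> Mon, Audit -> Fri, Package -> Tue, Prototype -> Fri, Integrate -> Mon.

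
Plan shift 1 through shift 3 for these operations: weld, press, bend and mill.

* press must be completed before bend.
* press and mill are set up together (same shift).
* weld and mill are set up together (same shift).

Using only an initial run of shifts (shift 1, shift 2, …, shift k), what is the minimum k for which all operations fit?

The precedence chain requires at least 2 distinct shifts.
2 works (last occupied shift: shift 2): for example press=shift 1; weld=shift 1; mill=shift 1; bend=shift 2.

2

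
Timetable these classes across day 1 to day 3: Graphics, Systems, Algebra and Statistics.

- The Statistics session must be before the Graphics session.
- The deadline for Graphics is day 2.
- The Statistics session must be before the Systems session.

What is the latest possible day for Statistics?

day 1

Downstream work caps Statistics at day 1.
Statistics at day 1 is achievable: Graphics in day 2, Systems in day 2, Statistics in day 1, Algebra in day 1.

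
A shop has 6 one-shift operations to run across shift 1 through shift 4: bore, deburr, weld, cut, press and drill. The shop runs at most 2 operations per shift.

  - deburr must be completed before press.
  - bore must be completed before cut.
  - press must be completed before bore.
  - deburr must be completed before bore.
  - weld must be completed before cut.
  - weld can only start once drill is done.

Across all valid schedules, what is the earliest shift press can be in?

Precedence pushes press to at least shift 2; downstream work caps press at shift 2.
press at shift 2 is achievable: deburr -> shift 1; bore -> shift 3; cut -> shift 4; drill -> shift 1; weld -> shift 2; press -> shift 2.

shift 2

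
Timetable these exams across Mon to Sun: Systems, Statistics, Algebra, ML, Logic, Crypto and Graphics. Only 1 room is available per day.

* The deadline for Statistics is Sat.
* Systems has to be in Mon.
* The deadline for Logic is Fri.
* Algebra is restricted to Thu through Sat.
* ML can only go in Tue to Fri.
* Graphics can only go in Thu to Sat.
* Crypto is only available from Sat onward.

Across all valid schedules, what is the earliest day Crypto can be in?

Sun

Crypto is available from Sat.
Crypto at Sun is achievable: Crypto in Sun, Statistics in Sat, ML in Tue, Logic in Wed, Algebra in Thu, Graphics in Fri, Systems in Mon.
Nothing earlier works — the capacity limit rule out every day before Sun.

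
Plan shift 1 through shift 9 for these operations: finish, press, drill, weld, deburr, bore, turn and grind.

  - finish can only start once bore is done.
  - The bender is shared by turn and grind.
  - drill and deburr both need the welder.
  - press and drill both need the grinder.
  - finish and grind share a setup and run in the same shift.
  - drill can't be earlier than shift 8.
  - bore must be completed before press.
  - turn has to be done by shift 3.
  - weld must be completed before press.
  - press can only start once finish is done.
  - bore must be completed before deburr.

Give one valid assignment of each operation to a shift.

weld in shift 1; grind in shift 2; bore in shift 1; turn in shift 1; drill in shift 8; press in shift 3; finish in shift 2; deburr in shift 2

Checking: finish(shift 2) before press(shift 3); bore(shift 1) before finish(shift 2); bore(shift 1) before press(shift 3); bore(shift 1) before deburr(shift 2); weld(shift 1) before press(shift 3); turn(shift 1) != grind(shift 2); press(shift 3) != drill(shift 8); drill(shift 8) != deburr(shift 2); finish = grind = shift 2; turn=shift 1 in [shift 1,shift 3]; drill=shift 8 in [shift 8,shift 9].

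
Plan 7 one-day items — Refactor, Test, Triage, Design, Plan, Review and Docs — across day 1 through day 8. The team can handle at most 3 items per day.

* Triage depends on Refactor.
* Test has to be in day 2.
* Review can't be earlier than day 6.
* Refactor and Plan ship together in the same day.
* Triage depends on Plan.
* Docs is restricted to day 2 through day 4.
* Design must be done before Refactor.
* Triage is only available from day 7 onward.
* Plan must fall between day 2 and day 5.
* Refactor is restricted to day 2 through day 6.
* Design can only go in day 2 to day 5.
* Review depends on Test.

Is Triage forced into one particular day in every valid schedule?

No

Triage can be day 7 (e.g. Refactor -> day 3; Design -> day 2; Triage -> day 7; Plan -> day 3; Docs -> day 2; Review -> day 6; Test -> day 2) or day 8 (e.g. Docs -> day 2; Test -> day 2; Plan -> day 3; Design -> day 2; Review -> day 6; Triage -> day 8; Refactor -> day 3).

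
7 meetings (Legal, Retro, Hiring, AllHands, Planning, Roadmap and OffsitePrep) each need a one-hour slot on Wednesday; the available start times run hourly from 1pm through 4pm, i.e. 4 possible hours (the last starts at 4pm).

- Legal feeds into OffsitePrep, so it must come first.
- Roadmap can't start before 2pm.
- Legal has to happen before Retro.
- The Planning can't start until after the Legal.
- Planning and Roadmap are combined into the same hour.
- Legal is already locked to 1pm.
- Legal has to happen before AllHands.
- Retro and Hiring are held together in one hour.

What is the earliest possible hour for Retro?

Precedence pushes Retro to at least 2pm.
Retro at 2pm is achievable: Hiring -> 2pm; Roadmap -> 2pm; Retro -> 2pm; Legal -> 1pm; OffsitePrep -> 2pm; AllHands -> 2pm; Planning -> 2pm.

2pm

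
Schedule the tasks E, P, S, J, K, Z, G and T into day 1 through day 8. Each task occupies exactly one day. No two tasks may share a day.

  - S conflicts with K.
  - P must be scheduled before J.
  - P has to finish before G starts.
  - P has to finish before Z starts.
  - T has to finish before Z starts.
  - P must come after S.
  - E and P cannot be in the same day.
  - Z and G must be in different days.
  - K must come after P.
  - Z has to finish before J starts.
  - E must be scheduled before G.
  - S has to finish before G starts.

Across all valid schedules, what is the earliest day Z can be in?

Precedence pushes Z to at least day 3; downstream work caps Z at day 7.
Z at day 4 is achievable: T -> day 3; G -> day 6; J -> day 7; K -> day 8; S -> day 1; E -> day 5; Z -> day 4; P -> day 2.
Nothing earlier works — the conflict and capacity constraints rule out every day before day 4.

day 4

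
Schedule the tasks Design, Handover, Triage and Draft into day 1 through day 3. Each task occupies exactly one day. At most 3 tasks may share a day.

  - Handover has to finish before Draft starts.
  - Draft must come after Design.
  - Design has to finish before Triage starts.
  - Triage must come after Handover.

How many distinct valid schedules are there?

Splitting on Design: it can be day 1 (5), day 2 (2). Listing each branch's schedules as (Handover, Triage, Draft) by day number:
Design=day 1: (1,2,2) (1,2,3) (1,3,2) (1,3,3) (2,3,3) — 5.
Design=day 2: (1,3,3) (2,3,3) — 2.
Summing: 5 + 2 = 7.

7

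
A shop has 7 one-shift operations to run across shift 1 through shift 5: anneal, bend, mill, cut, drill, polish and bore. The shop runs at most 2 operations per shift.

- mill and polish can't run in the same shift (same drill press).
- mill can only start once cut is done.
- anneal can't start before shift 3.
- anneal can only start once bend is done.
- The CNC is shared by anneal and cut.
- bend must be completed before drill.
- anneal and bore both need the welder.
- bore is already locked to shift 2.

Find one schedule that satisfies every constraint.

polish=shift 4, cut=shift 1, anneal=shift 3, bore=shift 2, mill=shift 2, bend=shift 1, drill=shift 3

Checking: bend(shift 1) before anneal(shift 3); cut(shift 1) before mill(shift 2); bend(shift 1) before drill(shift 3); anneal(shift 3) != cut(shift 1); anneal(shift 3) != bore(shift 2); mill(shift 2) != polish(shift 4); bore=shift 2 in [shift 2,shift 2]; anneal=shift 3 in [shift 3,shift 5]; max 2 per shift (cap 2).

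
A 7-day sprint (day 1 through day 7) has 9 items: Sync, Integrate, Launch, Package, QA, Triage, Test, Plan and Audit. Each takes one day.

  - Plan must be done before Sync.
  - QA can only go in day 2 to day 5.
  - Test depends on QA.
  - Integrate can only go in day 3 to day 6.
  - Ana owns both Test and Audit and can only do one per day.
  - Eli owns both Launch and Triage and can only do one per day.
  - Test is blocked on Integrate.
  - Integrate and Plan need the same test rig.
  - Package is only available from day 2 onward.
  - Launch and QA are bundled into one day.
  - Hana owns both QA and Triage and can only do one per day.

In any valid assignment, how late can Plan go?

day 6

Downstream work caps Plan at day 6.
Plan at day 6 is achievable: QA in day 2; Package in day 2; Audit in day 1; Launch in day 2; Plan in day 6; Triage in day 1; Sync in day 7; Test in day 4; Integrate in day 3.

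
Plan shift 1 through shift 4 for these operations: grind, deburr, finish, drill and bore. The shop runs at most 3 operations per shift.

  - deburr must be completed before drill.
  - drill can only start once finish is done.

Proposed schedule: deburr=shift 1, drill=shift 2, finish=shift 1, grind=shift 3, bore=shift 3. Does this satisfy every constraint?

Yes

deburr must be completed before drill — holds.
drill can only start once finish is done — holds.
The shop runs at most 3 operations per shift — holds.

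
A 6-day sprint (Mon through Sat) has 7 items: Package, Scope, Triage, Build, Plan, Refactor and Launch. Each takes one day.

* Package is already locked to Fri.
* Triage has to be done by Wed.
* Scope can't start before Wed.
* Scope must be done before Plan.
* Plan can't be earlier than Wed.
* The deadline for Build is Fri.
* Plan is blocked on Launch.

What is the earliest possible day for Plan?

Thu

Plan is available from Wed; precedence pushes Plan to at least Thu.
Plan at Thu is achievable: Refactor in Mon; Scope in Wed; Launch in Mon; Package in Fri; Plan in Thu; Build in Mon; Triage in Mon.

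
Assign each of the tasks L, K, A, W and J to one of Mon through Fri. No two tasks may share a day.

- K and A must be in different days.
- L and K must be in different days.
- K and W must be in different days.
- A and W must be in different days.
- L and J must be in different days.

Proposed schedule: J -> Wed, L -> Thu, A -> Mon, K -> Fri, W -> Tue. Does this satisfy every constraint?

A and W must be in different days — holds.
No two tasks may share a day — holds.
K and W must be in different days — holds.
L and J must be in different days — holds.
L and K must be in different days — holds.
K and A must be in different days — holds.

Yes, all constraints hold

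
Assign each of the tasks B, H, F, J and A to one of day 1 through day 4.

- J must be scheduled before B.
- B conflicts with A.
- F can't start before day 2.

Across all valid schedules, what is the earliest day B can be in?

day 2

Precedence pushes B to at least day 2.
B at day 2 is achievable: F in day 2; J in day 1; B in day 2; A in day 1; H in day 1.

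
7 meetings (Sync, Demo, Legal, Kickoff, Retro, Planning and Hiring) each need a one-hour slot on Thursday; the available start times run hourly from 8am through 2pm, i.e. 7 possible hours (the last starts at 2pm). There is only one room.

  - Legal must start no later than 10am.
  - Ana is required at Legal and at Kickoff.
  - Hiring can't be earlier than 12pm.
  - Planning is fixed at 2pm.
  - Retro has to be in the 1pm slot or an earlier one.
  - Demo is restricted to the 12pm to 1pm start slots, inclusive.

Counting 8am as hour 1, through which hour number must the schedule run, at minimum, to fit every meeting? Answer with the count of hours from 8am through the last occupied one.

7

With at most 1 per hour and 7 meetings, at least 7 hours are needed.
Planning can't be placed before 2pm — that is hour 7 counting from 8am — so the schedule must run through at least 7 hours.
7 works (last occupied hour: 2pm): for example Retro in 9am, Demo in 12pm, Hiring in 1pm, Sync in 10am, Legal in 8am, Kickoff in 11am, Planning in 2pm.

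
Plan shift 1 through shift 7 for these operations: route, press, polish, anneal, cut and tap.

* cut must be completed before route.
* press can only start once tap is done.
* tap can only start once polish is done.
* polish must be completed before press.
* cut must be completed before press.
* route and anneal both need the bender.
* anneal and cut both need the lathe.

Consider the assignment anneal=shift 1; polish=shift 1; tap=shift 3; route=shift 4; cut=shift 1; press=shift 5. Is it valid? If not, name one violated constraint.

No. anneal and cut both need the lathe is not satisfied.

cut must be completed before press — holds.
route and anneal both need the bender — holds.
cut must be completed before route — holds.
anneal and cut both need the lathe — violated.
tap can only start once polish is done — holds.
polish must be completed before press — holds.
press can only start once tap is done — holds.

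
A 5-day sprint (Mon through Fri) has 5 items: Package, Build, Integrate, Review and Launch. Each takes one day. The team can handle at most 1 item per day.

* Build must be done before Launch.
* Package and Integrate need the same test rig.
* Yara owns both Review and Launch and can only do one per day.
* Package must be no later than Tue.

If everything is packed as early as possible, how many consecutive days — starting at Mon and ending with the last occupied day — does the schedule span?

The precedence chain requires at least 2 distinct days.
With at most 1 per day and 5 work items, at least 5 days are needed.
5 works (last occupied day: Fri): for example Integrate=Thu, Package=Mon, Review=Fri, Launch=Wed, Build=Tue.

5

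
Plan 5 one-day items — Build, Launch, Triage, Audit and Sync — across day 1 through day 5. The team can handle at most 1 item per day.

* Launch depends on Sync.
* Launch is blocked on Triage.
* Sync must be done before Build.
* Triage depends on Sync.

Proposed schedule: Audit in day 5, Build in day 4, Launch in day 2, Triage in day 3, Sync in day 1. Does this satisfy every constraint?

Sync must be done before Build — holds.
The team can handle at most 1 item per day — holds.
Launch is blocked on Triage — violated.
Triage depends on Sync — holds.
Launch depends on Sync — holds.

No — it violates: Launch is blocked on Triage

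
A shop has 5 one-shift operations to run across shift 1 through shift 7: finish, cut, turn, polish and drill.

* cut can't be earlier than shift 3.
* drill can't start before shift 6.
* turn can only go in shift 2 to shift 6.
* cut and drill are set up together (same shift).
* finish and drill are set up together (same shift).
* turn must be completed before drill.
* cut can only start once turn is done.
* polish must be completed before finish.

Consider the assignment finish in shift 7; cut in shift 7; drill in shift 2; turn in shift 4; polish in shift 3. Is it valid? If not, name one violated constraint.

finish and drill are set up together (same shift) — violated.
drill can't start before shift 6 — violated.
cut and drill are set up together (same shift) — violated.
turn can only go in shift 2 to shift 6 — holds.
cut can't be earlier than shift 3 — holds.
turn must be completed before drill — violated.
polish must be completed before finish — holds.
cut can only start once turn is done — holds.

Invalid. finish and drill are set up together (same shift).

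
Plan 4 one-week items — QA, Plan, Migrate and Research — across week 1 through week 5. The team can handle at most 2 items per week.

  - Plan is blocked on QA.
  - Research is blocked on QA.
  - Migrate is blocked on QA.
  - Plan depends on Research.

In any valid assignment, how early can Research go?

Precedence pushes Research to at least week 2; downstream work caps Research at week 4.
Research at week 2 is achievable: Research -> week 2, QA -> week 1, Plan -> week 3, Migrate -> week 2.

week 2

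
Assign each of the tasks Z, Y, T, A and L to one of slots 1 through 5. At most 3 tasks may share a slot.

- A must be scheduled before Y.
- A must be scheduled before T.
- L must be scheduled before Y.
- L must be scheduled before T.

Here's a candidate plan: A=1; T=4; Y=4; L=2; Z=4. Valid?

Yes, all constraints hold

L must be scheduled before Y — holds.
A must be scheduled before T — holds.
At most 3 tasks may share a slot — holds.
A must be scheduled before Y — holds.
L must be scheduled before T — holds.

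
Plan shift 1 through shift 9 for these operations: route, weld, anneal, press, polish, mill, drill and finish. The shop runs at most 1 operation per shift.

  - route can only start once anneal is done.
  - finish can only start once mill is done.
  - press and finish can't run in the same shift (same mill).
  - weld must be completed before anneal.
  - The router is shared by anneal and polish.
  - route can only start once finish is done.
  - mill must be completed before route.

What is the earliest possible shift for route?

shift 5

Precedence pushes route to at least shift 3.
route at shift 5 is achievable: press -> shift 6, route -> shift 5, finish -> shift 4, mill -> shift 3, weld -> shift 1, drill -> shift 8, polish -> shift 7, anneal -> shift 2.
Nothing earlier works — the conflict and capacity constraints rule out every shift before shift 5.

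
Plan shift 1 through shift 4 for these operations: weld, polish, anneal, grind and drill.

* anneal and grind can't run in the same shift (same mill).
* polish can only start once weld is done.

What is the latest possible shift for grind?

grind at shift 4 is achievable: drill=shift 1, anneal=shift 1, polish=shift 2, grind=shift 4, weld=shift 1.

shift 4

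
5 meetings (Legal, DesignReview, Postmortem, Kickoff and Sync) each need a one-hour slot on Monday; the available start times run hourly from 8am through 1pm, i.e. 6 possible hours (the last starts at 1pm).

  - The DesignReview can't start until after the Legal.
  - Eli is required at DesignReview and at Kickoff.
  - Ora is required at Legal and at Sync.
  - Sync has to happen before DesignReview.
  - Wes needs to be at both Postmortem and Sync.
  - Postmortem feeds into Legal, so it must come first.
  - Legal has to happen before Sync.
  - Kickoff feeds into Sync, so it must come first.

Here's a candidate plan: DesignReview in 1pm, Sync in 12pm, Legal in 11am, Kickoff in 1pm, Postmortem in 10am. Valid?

Sync has to happen before DesignReview — holds.
Postmortem feeds into Legal, so it must come first — holds.
The DesignReview can't start until after the Legal — holds.
Eli is required at DesignReview and at Kickoff — violated.
Legal has to happen before Sync — holds.
Ora is required at Legal and at Sync — holds.
Kickoff feeds into Sync, so it must come first — violated.
Wes needs to be at both Postmortem and Sync — holds.

No — it violates: Eli is required at DesignReview and at Kickoff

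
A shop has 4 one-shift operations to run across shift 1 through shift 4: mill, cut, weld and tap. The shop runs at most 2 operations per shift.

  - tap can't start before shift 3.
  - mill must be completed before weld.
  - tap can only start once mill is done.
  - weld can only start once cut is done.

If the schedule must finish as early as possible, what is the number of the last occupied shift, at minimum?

3

The precedence chain requires at least 2 distinct shifts.
With at most 2 per shift and 4 operations, at least 2 shifts are needed.
tap can't be placed before shift 3, so the schedule must run through at least shift 3.
3 works (last occupied shift: shift 3): for example tap in shift 3, cut in shift 1, mill in shift 1, weld in shift 2.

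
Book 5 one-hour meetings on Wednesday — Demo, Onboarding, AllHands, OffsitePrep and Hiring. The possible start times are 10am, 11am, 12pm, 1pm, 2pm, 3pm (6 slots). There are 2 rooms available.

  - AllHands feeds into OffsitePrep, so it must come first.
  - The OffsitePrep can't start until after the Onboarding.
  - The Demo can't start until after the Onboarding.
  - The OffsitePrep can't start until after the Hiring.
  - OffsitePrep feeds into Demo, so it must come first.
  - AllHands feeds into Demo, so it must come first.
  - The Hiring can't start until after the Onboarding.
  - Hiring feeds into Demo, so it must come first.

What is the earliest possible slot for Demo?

Precedence pushes Demo to at least 1pm.
Demo at 1pm is achievable: Demo -> 1pm, Hiring -> 11am, Onboarding -> 10am, AllHands -> 10am, OffsitePrep -> 12pm.

1pm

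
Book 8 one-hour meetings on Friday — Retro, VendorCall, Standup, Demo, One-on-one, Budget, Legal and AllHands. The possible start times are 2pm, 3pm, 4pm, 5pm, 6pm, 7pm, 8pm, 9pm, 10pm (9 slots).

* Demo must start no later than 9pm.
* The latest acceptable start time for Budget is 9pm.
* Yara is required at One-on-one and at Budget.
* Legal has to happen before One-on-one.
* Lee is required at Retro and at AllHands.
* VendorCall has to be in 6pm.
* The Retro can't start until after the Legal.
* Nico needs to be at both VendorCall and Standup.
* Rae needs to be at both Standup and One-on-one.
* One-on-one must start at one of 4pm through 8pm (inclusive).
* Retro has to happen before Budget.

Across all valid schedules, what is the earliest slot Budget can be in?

4pm

Precedence pushes Budget to at least 4pm; Budget's own window allows nothing later than 9pm.
Budget at 4pm is achievable: Budget=4pm, Retro=3pm, Demo=2pm, VendorCall=6pm, Standup=2pm, Legal=2pm, One-on-one=5pm, AllHands=2pm.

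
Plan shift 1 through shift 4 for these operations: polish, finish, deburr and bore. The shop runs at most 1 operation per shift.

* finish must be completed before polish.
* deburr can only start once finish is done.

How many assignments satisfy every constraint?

8

Splitting on polish: it can be shift 2 (2), shift 3 (3), shift 4 (3). Listing each branch's schedules as (finish, deburr, bore) by shift number:
polish=shift 2: (1,3,4) (1,4,3) — 2.
polish=shift 3: (1,2,4) (1,4,2) (2,4,1) — 3.
polish=shift 4: (1,2,3) (1,3,2) (2,3,1) — 3.
Summing: 2 + 3 + 3 = 8.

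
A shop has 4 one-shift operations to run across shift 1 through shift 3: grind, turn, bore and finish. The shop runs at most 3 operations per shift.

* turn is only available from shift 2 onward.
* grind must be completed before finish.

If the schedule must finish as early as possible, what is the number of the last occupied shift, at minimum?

The precedence chain requires at least 2 distinct shifts.
With at most 3 per shift and 4 operations, at least 2 shifts are needed.
2 works (last occupied shift: shift 2): for example grind=shift 1, finish=shift 2, bore=shift 1, turn=shift 2.

2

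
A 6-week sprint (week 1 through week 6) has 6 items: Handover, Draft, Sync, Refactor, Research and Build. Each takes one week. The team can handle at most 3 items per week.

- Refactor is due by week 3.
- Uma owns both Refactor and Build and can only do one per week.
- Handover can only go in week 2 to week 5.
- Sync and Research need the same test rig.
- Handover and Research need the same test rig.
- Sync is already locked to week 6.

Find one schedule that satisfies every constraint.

Build=week 2, Refactor=week 1, Handover=week 2, Research=week 1, Draft=week 1, Sync=week 6

Checking: Handover(week 2) != Research(week 1); Refactor(week 1) != Build(week 2); Sync(week 6) != Research(week 1); Refactor=week 1 in [week 1,week 3]; Sync=week 6 in [week 6,week 6]; Handover=week 2 in [week 2,week 5]; max 3 per week (cap 3).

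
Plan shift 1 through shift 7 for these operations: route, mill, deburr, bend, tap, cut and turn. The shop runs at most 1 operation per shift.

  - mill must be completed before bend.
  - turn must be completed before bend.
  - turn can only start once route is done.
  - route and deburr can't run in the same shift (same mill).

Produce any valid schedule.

cut=shift 7; deburr=shift 5; mill=shift 3; route=shift 1; tap=shift 6; bend=shift 4; turn=shift 2

Checking: route(shift 1) before turn(shift 2); mill(shift 3) before bend(shift 4); turn(shift 2) before bend(shift 4); route(shift 1) != deburr(shift 5); max 1 per shift (cap 1).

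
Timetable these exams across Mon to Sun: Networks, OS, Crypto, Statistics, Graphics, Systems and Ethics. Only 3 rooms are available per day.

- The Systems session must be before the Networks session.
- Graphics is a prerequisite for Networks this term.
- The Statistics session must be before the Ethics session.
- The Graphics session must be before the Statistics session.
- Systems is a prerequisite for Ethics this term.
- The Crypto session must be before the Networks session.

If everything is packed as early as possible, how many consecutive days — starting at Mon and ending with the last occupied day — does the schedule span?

The precedence chain requires at least 3 distinct days.
With at most 3 per day and 7 exams, at least 3 days are needed.
3 works (last occupied day: Wed): for example Crypto in Mon; OS in Tue; Ethics in Wed; Graphics in Mon; Networks in Tue; Systems in Mon; Statistics in Tue.

3 days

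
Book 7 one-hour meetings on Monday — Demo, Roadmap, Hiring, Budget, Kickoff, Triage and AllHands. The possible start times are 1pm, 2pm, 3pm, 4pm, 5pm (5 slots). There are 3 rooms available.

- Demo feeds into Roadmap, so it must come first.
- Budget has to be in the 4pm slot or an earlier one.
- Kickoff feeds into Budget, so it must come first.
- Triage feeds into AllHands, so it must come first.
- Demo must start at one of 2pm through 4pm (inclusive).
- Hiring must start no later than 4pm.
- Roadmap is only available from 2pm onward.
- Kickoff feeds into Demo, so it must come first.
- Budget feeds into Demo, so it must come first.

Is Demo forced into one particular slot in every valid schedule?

No

Demo can be 3pm (e.g. AllHands=2pm; Triage=1pm; Demo=3pm; Kickoff=1pm; Budget=2pm; Hiring=1pm; Roadmap=4pm) or 4pm (e.g. Roadmap=5pm; Kickoff=1pm; AllHands=2pm; Budget=2pm; Triage=1pm; Hiring=1pm; Demo=4pm).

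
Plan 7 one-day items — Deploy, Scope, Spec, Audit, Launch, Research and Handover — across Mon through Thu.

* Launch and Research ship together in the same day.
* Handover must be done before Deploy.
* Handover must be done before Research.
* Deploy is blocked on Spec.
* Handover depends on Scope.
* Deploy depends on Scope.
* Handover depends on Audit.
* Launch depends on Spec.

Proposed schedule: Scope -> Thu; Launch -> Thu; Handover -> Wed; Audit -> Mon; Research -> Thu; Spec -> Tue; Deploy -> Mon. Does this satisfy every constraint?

Invalid. Deploy depends on Scope.

Deploy is blocked on Spec — violated.
Launch depends on Spec — holds.
Launch and Research ship together in the same day — holds.
Handover must be done before Deploy — violated.
Handover must be done before Research — holds.
Handover depends on Scope — violated.
Handover depends on Audit — holds.
Deploy depends on Scope — violated.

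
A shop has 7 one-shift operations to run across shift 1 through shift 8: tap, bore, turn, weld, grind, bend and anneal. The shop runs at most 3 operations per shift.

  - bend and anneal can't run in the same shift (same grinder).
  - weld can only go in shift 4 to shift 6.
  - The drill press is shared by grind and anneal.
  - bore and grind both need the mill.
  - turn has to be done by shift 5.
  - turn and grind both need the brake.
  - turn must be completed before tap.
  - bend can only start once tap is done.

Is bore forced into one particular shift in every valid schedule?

bore can be shift 1 (e.g. tap=shift 2, bend=shift 3, anneal=shift 1, grind=shift 2, turn=shift 1, weld=shift 4, bore=shift 1) or shift 2 (e.g. weld in shift 4, grind in shift 3, bend in shift 3, turn in shift 1, tap in shift 2, bore in shift 2, anneal in shift 1).

No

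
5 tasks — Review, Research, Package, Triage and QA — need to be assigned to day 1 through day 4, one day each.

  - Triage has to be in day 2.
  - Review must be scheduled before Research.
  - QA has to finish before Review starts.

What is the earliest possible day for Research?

Precedence pushes Research to at least day 3.
Research at day 3 is achievable: Review -> day 2; Triage -> day 2; QA -> day 1; Research -> day 3; Package -> day 1.

day 3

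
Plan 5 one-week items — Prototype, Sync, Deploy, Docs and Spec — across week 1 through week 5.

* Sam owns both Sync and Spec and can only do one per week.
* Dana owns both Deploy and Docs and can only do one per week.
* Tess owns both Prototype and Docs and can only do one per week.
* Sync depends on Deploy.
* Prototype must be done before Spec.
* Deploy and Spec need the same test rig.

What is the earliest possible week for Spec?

Precedence pushes Spec to at least week 2.
Spec at week 2 is achievable: Sync -> week 3, Deploy -> week 1, Spec -> week 2, Prototype -> week 1, Docs -> week 2.

week 2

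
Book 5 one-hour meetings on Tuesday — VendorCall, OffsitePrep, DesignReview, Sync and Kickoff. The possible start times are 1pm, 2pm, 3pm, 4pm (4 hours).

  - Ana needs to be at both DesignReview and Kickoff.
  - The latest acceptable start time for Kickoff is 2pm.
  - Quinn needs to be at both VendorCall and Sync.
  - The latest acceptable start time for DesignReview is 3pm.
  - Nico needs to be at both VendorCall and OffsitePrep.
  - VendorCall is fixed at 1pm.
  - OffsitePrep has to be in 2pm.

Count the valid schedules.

12

Splitting on DesignReview: it can be 1pm (3), 2pm (3), 3pm (6). Listing each branch's schedules as (VendorCall, OffsitePrep, Sync, Kickoff):
DesignReview=1pm: (1pm,2pm,2pm,2pm) (1pm,2pm,3pm,2pm) (1pm,2pm,4pm,2pm) — 3.
DesignReview=2pm: (1pm,2pm,2pm,1pm) (1pm,2pm,3pm,1pm) (1pm,2pm,4pm,1pm) — 3.
DesignReview=3pm: (1pm,2pm,2pm,1pm) (1pm,2pm,2pm,2pm) (1pm,2pm,3pm,1pm) (1pm,2pm,3pm,2pm) (1pm,2pm,4pm,1pm) (1pm,2pm,4pm,2pm) — 6.
Summing: 3 + 3 + 6 = 12.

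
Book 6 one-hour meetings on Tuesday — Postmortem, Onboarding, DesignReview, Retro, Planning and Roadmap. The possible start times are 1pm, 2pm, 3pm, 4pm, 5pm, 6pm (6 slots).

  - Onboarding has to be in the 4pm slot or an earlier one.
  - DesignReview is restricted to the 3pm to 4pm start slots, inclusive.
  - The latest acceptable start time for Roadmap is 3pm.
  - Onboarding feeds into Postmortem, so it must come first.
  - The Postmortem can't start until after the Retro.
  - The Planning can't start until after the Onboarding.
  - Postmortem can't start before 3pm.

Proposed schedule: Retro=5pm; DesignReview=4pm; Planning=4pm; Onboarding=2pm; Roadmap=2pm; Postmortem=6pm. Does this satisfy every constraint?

Postmortem can't start before 3pm — holds.
Onboarding feeds into Postmortem, so it must come first — holds.
DesignReview is restricted to the 3pm to 4pm start slots, inclusive — holds.
The latest acceptable start time for Roadmap is 3pm — holds.
Onboarding has to be in the 4pm slot or an earlier one — holds.
The Postmortem can't start until after the Retro — holds.
The Planning can't start until after the Onboarding — holds.

Valid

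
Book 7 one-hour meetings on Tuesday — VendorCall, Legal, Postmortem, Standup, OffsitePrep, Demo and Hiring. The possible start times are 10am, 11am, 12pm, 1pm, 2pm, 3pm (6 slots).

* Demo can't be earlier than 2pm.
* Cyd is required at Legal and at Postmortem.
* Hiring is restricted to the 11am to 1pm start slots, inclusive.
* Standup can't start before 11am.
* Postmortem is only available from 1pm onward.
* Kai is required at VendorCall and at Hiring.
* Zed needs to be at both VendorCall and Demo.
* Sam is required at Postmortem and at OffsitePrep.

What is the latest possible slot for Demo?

Demo is available from 2pm.
Demo at 3pm is achievable: Standup in 11am; Demo in 3pm; Postmortem in 1pm; Legal in 10am; OffsitePrep in 10am; Hiring in 11am; VendorCall in 10am.

3pm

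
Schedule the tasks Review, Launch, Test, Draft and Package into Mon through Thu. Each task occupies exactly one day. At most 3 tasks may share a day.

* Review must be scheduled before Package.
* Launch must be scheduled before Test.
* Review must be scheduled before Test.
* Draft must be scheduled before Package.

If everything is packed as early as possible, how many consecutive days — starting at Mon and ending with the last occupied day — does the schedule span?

The precedence chain requires at least 2 distinct days.
With at most 3 per day and 5 tasks, at least 2 days are needed.
2 works (last occupied day: Tue): for example Draft=Mon, Launch=Mon, Package=Tue, Review=Mon, Test=Tue.

2 days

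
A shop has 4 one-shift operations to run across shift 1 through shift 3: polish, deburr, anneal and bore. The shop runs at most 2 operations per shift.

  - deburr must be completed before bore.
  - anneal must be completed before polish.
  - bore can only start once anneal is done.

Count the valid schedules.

8

Splitting on polish: it can be shift 2 (3), shift 3 (5). Listing each branch's schedules as (deburr, anneal, bore) by shift number:
polish=shift 2: (1,1,2) (1,1,3) (2,1,3) — 3.
polish=shift 3: (1,1,2) (1,1,3) (1,2,3) (2,1,3) (2,2,3) — 5.
Summing: 3 + 5 = 8.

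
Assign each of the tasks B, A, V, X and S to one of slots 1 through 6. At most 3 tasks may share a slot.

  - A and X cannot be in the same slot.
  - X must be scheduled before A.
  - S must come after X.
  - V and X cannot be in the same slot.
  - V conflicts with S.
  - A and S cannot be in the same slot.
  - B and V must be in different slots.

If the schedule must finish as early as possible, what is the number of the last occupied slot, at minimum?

The precedence chain requires at least 2 distinct slots.
With at most 3 per slot and 5 tasks, at least 2 slots are needed.
Could 2 slots be enough, i.e. nothing placed later than 2? No: S must come after X (at 1 or later) → {2}; X must come before S (at 2 or earlier) → {1}; A must come after X (at 1 or later) → {2}; S can't share with A (2) → nothing is left.
So 2 slots is not enough.
3 works (last occupied slot: 3): for example S=3, X=1, V=2, B=1, A=2.

slot 3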